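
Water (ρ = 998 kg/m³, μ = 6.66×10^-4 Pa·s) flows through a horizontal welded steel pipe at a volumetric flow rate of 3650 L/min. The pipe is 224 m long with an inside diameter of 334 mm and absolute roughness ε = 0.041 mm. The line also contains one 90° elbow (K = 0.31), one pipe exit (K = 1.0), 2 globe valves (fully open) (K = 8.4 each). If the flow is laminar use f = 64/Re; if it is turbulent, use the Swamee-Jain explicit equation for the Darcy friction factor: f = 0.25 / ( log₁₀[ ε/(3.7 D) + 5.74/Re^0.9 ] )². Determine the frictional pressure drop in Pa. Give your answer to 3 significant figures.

Q = 3650 L/min = 3650/60000 = 0.06083 m³/s.
Cross-sectional area A = πD²/4 = π(0.334)²/4 = 0.08762 m²; mean velocity V = Q/A = 0.06083/0.08762 = 0.6943 m/s.
Reynolds number Re = ρVD/μ = 998 · 0.6943 · 0.334 / 0.000666 = 3.475e+05.
Re > 4000 → turbulent. Relative roughness ε/D = 4.1e-05/0.334 = 0.000123. Swamee-Jain: f = 0.25/(log₁₀[0.000123/3.7 + 5.74/3.475e+05^0.9])² = 0.25/(log₁₀[3.32e-05 + 5.92e-05])² = 0.25/(-4.035)² = 0.01536.
Total minor-loss coefficient ΣK = 1·0.31 + 1·1 + 2·8.4 = 18.1.
ΔP = [f·L/D + ΣK]·(ρV²/2) = [0.01536·224/0.334 + 18.1]·(998·0.6943²/2) = [10.3 + 18.1]·240.6 = 6834 Pa.

ΔP ≈ 6830 Pa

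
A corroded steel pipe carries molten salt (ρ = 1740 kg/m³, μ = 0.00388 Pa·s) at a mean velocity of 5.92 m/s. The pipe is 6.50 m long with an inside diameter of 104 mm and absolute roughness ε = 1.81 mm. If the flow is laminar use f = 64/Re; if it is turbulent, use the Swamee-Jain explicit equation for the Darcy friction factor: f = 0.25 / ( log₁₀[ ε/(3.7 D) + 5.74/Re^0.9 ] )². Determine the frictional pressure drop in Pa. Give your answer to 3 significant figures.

Reynolds number Re = ρVD/μ = 1740 · 5.92 · 0.104 / 0.00388 = 2.761e+05.
Re > 4000 → turbulent. Relative roughness ε/D = 0.00181/0.104 = 0.0174. Swamee-Jain: f = 0.25/(log₁₀[0.0174/3.7 + 5.74/2.761e+05^0.9])² = 0.25/(log₁₀[0.0047 + 7.28e-05])² = 0.25/(-2.321)² = 0.04641.
Darcy-Weisbach: ΔP = f(L/D)(ρV²/2) = 0.04641·(6.5/0.104)·(1740·5.92²/2) = 0.04641·62.5·3.049e+04 = 8.845e+04 Pa.

ΔP ≈ 88400 Pa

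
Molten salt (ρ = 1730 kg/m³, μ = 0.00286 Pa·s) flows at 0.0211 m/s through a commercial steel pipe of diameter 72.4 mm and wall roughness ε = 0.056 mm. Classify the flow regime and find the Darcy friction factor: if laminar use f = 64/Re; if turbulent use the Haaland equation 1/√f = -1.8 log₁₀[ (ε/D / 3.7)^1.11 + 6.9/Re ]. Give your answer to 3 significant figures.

f ≈ 0.0693

Re = ρVD/μ = 1730·0.0211·0.0724/0.00286 = 924.1.
Re < 2300 → laminar, so f = 64/Re = 0.06926 (roughness is irrelevant in laminar flow).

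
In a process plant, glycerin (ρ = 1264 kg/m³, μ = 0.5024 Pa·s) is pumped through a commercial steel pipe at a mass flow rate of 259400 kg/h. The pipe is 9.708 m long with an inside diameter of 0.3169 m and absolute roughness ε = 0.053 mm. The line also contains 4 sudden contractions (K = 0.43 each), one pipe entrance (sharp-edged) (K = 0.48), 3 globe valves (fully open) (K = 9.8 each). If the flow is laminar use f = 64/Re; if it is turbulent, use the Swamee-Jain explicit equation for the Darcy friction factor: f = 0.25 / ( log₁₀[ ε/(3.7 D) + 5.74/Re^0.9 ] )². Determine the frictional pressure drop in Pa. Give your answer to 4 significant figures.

ṁ = 259400 kg/h = 259400/3600 = 72.06 kg/s.
A = πD²/4 = π(0.3169)²/4 = 0.07887 m²; mean velocity V = ṁ/(ρA) = 72.06/(1264 · 0.07887) = 0.7227 m/s.
Reynolds number Re = ρVD/μ = 1264 · 0.7227 · 0.3169 / 0.502 = 576.2.
Re < 2300 → laminar flow, so f = 64/Re = 64/576.2 = 0.1111 (the turbulent correlation is not needed).
Total minor-loss coefficient ΣK = 4·0.43 + 1·0.48 + 3·9.8 = 31.6.
ΔP = [f·L/D + ΣK]·(ρV²/2) = [0.1111·9.708/0.3169 + 31.6]·(1264·0.7227²/2) = [3.402 + 31.6]·330.1 = 1.156e+04 Pa.

ΔP ≈ 11560 Pa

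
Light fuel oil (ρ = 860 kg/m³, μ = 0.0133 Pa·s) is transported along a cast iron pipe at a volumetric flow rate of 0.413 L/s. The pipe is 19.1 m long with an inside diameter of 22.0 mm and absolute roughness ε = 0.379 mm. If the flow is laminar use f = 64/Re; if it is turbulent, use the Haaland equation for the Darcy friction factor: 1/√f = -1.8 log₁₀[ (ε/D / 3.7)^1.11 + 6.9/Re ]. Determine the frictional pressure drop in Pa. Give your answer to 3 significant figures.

ΔP ≈ 18200 Pa

Q = 0.413 L/s = 0.413/1000 = 0.000413 m³/s.
Cross-sectional area A = πD²/4 = π(0.022)²/4 = 0.0003801 m²; mean velocity V = Q/A = 0.000413/0.0003801 = 1.086 m/s.
Reynolds number Re = ρVD/μ = 860 · 1.086 · 0.022 / 0.0133 = 1546.
Re < 2300 → laminar flow, so f = 64/Re = 64/1546 = 0.04141 (the turbulent correlation is not needed).
Darcy-Weisbach: ΔP = f(L/D)(ρV²/2) = 0.04141·(19.1/0.022)·(860·1.086²/2) = 0.04141·868.2·507.6 = 1.825e+04 Pa.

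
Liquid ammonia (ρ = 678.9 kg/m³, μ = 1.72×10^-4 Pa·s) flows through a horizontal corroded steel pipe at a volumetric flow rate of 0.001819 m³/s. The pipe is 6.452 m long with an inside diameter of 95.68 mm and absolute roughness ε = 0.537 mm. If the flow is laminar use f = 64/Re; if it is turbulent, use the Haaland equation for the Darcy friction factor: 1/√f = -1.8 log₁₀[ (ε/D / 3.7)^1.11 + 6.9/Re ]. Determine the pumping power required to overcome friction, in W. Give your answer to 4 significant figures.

Cross-sectional area A = πD²/4 = π(0.09568)²/4 = 0.00719 m²; mean velocity V = Q/A = 0.001819/0.00719 = 0.253 m/s.
Reynolds number Re = ρVD/μ = 678.9 · 0.253 · 0.09568 / 0.000172 = 9.554e+04.
Re > 4000 → turbulent. Relative roughness ε/D = 0.000537/0.09568 = 0.00561. Haaland: 1/√f = -1.8 log₁₀[(0.00561/3.7)^1.11 + 6.9/9.554e+04] = -1.8 log₁₀[0.000743 + 7.22e-05] = 5.56, so f = 0.03235.
Darcy-Weisbach: ΔP = f(L/D)(ρV²/2) = 0.03235·(6.452/0.09568)·(678.9·0.253²/2) = 0.03235·67.43·21.73 = 47.39 Pa.
Pumping power P = QΔP = 0.001819·47.39 = 0.086207 W = 0.08621 W.

P ≈ 0.08621 W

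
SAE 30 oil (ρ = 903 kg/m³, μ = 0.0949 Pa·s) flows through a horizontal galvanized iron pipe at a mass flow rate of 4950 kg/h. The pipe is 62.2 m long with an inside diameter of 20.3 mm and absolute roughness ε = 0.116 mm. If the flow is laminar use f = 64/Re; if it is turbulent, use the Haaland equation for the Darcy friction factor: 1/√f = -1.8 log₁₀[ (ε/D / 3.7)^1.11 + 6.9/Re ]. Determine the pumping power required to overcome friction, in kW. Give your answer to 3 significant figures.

P ≈ 3.28 kW

ṁ = 4950 kg/h = 4950/3600 = 1.375 kg/s.
A = πD²/4 = π(0.0203)²/4 = 0.0003237 m²; mean velocity V = ṁ/(ρA) = 1.375/(903 · 0.0003237) = 4.705 m/s.
Reynolds number Re = ρVD/μ = 903 · 4.705 · 0.0203 / 0.0949 = 908.8.
Re < 2300 → laminar flow, so f = 64/Re = 64/908.8 = 0.07043 (the turbulent correlation is not needed).
Darcy-Weisbach: ΔP = f(L/D)(ρV²/2) = 0.07043·(62.2/0.0203)·(903·4.705²/2) = 0.07043·3064·9994 = 2.156e+06 Pa.
Q = ṁ/ρ = 1.375/903 = 0.001523 m³/s.
Pumping power P = QΔP = 0.001523·2.156e+06 = 3284 W = 3.28 kW.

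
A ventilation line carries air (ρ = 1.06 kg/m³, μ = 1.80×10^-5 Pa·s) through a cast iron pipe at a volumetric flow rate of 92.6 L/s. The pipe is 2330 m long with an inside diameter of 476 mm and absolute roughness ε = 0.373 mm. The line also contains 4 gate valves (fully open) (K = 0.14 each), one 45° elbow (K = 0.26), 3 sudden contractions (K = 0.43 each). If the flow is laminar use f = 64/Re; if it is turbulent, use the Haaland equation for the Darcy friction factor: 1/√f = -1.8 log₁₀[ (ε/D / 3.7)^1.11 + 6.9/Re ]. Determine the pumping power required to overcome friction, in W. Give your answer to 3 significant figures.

Q = 92.6 L/s = 92.6/1000 = 0.0926 m³/s.
Cross-sectional area A = πD²/4 = π(0.476)²/4 = 0.178 m²; mean velocity V = Q/A = 0.0926/0.178 = 0.5204 m/s.
Reynolds number Re = ρVD/μ = 1.06 · 0.5204 · 0.476 / 1.8e-05 = 1.459e+04.
Re > 4000 → turbulent. Relative roughness ε/D = 0.000373/0.476 = 0.000784. Haaland: 1/√f = -1.8 log₁₀[(0.000784/3.7)^1.11 + 6.9/1.459e+04] = -1.8 log₁₀[8.35e-05 + 0.000473] = 5.858, so f = 0.02914.
Total minor-loss coefficient ΣK = 4·0.14 + 1·0.26 + 3·0.43 = 2.11.
ΔP = [f·L/D + ΣK]·(ρV²/2) = [0.02914·2330/0.476 + 2.11]·(1.06·0.5204²/2) = [142.6 + 2.11]·0.1435 = 20.77 Pa.
Pumping power P = QΔP = 0.0926·20.77 = 1.924 W = 1.92 W.

P ≈ 1.92 W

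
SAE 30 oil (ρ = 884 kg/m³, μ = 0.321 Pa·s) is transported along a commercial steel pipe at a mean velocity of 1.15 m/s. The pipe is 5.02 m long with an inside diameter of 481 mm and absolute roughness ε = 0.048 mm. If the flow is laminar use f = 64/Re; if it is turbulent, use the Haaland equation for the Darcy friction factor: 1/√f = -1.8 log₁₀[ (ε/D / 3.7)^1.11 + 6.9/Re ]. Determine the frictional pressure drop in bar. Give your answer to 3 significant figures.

ΔP ≈ 0.00256 bar

Reynolds number Re = ρVD/μ = 884 · 1.15 · 0.481 / 0.321 = 1523.
Re < 2300 → laminar flow, so f = 64/Re = 64/1523 = 0.04201 (the turbulent correlation is not needed).
Darcy-Weisbach: ΔP = f(L/D)(ρV²/2) = 0.04201·(5.02/0.481)·(884·1.15²/2) = 0.04201·10.44·584.5 = 256.3 Pa.
ΔP = 256.3 Pa = 0.00256 bar.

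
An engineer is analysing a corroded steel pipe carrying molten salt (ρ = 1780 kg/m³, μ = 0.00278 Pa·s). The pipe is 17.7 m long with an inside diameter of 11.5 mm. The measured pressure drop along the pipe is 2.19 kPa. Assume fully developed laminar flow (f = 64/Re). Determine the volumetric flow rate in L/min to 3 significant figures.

For laminar flow, f = 64/Re with Re = ρVD/μ, so Darcy-Weisbach reduces to ΔP = 32μLV/D². Solving for V: V = ΔP·D²/(32μL) = 2190·(0.0115)²/(32·0.00278·17.7) = 0.1839 m/s.
Check: Re = ρVD/μ = 1780·0.1839·0.0115/0.00278 = 1354 < 2300, so the laminar assumption holds.
Q = V·A = 0.1839·(π/4·0.0115²) = 1.911e-05 m³/s = 1.15 L/min.

Q ≈ 1.15 L/min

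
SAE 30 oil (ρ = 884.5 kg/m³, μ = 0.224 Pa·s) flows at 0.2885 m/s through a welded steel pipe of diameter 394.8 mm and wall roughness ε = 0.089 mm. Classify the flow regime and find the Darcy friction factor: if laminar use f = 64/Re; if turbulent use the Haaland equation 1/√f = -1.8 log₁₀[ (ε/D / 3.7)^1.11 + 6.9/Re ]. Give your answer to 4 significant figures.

Re = ρVD/μ = 884.5·0.2885·0.3948/0.224 = 449.8.
Re < 2300 → laminar, so f = 64/Re = 0.1423 (roughness is irrelevant in laminar flow).

f ≈ 0.1423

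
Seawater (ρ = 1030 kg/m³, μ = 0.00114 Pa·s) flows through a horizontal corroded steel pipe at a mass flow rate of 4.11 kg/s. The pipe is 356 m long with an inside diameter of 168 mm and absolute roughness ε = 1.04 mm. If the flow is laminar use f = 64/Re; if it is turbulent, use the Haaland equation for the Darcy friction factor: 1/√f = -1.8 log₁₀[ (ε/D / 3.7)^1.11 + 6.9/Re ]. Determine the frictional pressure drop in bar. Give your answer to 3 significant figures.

ΔP ≈ 0.0124 bar

A = πD²/4 = π(0.168)²/4 = 0.02217 m²; mean velocity V = ṁ/(ρA) = 4.11/(1030 · 0.02217) = 0.18 m/s.
Reynolds number Re = ρVD/μ = 1030 · 0.18 · 0.168 / 0.00114 = 2.732e+04.
Re > 4000 → turbulent. Relative roughness ε/D = 0.00104/0.168 = 0.00619. Haaland: 1/√f = -1.8 log₁₀[(0.00619/3.7)^1.11 + 6.9/2.732e+04] = -1.8 log₁₀[0.000828 + 0.000253] = 5.339, so f = 0.03508.
Darcy-Weisbach: ΔP = f(L/D)(ρV²/2) = 0.03508·(356/0.168)·(1030·0.18²/2) = 0.03508·2119·16.69 = 1240 Pa.
ΔP = 1240 Pa = 0.0124 bar.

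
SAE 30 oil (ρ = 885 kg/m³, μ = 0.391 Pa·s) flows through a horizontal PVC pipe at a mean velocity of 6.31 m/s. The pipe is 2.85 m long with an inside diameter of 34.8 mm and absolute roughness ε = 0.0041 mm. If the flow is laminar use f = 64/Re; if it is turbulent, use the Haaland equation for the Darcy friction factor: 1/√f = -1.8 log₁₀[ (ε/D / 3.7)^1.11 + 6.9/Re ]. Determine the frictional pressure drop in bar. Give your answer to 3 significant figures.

Reynolds number Re = ρVD/μ = 885 · 6.31 · 0.0348 / 0.391 = 497.
Re < 2300 → laminar flow, so f = 64/Re = 64/497 = 0.1288 (the turbulent correlation is not needed).
Darcy-Weisbach: ΔP = f(L/D)(ρV²/2) = 0.1288·(2.85/0.0348)·(885·6.31²/2) = 0.1288·81.9·1.762e+04 = 1.858e+05 Pa.
ΔP = 1.858e+05 Pa = 1.86 bar.

ΔP ≈ 1.86 bar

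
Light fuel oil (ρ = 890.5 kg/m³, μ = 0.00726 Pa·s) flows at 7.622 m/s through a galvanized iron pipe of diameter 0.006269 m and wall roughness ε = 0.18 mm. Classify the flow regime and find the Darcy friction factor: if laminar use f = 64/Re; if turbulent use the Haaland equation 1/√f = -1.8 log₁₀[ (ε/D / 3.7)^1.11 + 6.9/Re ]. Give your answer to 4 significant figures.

f ≈ 0.06139

Re = ρVD/μ = 890.5·7.622·0.006269/0.00726 = 5861.
Re > 4000 → turbulent. ε/D = 0.00018/0.006269 = 0.0287; Haaland: 1/√f = -1.8 log₁₀[0.00455 + 0.00118] = 4.036, so f = 0.06139.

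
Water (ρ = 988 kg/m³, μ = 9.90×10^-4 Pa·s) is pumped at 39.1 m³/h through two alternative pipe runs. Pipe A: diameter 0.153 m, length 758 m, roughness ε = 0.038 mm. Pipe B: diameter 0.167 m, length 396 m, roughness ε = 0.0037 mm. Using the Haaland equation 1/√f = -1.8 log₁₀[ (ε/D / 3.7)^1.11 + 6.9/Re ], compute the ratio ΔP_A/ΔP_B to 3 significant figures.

ΔP_A/ΔP_B ≈ 3.07

Pipe A: V = Q/A = 0.01086/0.01839 = 0.5907 m/s; Re = 9.02e+04; ε/D = 0.000248; Haaland → f = 0.01928; ΔP_A = f(L/D)(ρV²/2) = 1.647e+04 Pa.
Pipe B: V = Q/A = 0.01086/0.0219 = 0.4959 m/s; Re = 8.264e+04; ε/D = 2.22e-05; Haaland → f = 0.01863; ΔP_B = f(L/D)(ρV²/2) = 5366 Pa.
ΔP_A/ΔP_B = 1.647e+04/5366 = 3.07.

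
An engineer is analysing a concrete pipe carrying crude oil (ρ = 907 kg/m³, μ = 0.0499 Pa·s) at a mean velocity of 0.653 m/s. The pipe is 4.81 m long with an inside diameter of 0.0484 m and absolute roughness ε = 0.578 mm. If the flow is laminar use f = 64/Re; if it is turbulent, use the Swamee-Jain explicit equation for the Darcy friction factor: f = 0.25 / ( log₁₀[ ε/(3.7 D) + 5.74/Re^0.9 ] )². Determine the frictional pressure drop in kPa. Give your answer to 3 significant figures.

ΔP ≈ 2.14 kPa

Reynolds number Re = ρVD/μ = 907 · 0.653 · 0.0484 / 0.0499 = 574.5.
Re < 2300 → laminar flow, so f = 64/Re = 64/574.5 = 0.1114 (the turbulent correlation is not needed).
Darcy-Weisbach: ΔP = f(L/D)(ρV²/2) = 0.1114·(4.81/0.0484)·(907·0.653²/2) = 0.1114·99.38·193.4 = 2141 Pa.
ΔP = 2141 Pa = 2.14 kPa.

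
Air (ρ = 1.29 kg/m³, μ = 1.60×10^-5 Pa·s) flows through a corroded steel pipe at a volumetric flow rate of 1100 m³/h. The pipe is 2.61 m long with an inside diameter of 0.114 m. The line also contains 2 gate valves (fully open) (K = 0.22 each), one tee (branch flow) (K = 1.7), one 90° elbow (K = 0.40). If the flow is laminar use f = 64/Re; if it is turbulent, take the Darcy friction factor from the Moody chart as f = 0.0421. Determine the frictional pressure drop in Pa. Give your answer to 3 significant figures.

ΔP ≈ 2030 Pa

Q = 1100 m³/h = 1100/3600 = 0.3056 m³/s.
Cross-sectional area A = πD²/4 = π(0.114)²/4 = 0.01021 m²; mean velocity V = Q/A = 0.3056/0.01021 = 29.94 m/s.
Reynolds number Re = ρVD/μ = 1.29 · 29.94 · 0.114 / 1.6e-05 = 2.751e+05.
Re > 4000 → turbulent; use the Moody-chart value f = 0.0421.
Total minor-loss coefficient ΣK = 2·0.22 + 1·1.7 + 1·0.4 = 2.54.
ΔP = [f·L/D + ΣK]·(ρV²/2) = [0.0421·2.61/0.114 + 2.54]·(1.29·29.94²/2) = [0.9639 + 2.54]·578 = 2025 Pa.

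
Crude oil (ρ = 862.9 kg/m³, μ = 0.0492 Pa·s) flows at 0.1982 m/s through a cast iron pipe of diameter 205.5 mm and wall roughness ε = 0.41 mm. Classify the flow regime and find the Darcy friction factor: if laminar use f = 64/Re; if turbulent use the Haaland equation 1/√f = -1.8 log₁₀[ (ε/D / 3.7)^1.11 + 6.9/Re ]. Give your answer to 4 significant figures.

f ≈ 0.08959

Re = ρVD/μ = 862.9·0.1982·0.2055/0.0492 = 714.3.
Re < 2300 → laminar, so f = 64/Re = 0.08959 (roughness is irrelevant in laminar flow).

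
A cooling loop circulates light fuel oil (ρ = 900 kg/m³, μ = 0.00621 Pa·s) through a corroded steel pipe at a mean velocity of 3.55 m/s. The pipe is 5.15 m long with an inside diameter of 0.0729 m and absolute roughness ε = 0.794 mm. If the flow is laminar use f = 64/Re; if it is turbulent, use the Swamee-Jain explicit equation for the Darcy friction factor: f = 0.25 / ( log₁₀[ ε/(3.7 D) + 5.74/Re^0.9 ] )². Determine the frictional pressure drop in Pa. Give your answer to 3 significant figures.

ΔP ≈ 16400 Pa

Reynolds number Re = ρVD/μ = 900 · 3.55 · 0.0729 / 0.00621 = 3.751e+04.
Re > 4000 → turbulent. Relative roughness ε/D = 0.000794/0.0729 = 0.0109. Swamee-Jain: f = 0.25/(log₁₀[0.0109/3.7 + 5.74/3.751e+04^0.9])² = 0.25/(log₁₀[0.00294 + 0.000439])² = 0.25/(-2.471)² = 0.04095.
Darcy-Weisbach: ΔP = f(L/D)(ρV²/2) = 0.04095·(5.15/0.0729)·(900·3.55²/2) = 0.04095·70.64·5671 = 1.641e+04 Pa.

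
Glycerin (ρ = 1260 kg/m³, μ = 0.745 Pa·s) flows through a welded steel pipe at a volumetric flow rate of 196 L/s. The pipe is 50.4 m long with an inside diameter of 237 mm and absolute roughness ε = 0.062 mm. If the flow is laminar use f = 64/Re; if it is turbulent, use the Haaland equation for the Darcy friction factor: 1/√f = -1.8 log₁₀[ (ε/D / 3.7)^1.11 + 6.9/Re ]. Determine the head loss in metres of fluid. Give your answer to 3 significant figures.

Q = 196 L/s = 196/1000 = 0.196 m³/s.
Cross-sectional area A = πD²/4 = π(0.237)²/4 = 0.04412 m²; mean velocity V = Q/A = 0.196/0.04412 = 4.443 m/s.
Reynolds number Re = ρVD/μ = 1260 · 4.443 · 0.237 / 0.745 = 1781.
Re < 2300 → laminar flow, so f = 64/Re = 64/1781 = 0.03594 (the turbulent correlation is not needed).
Darcy-Weisbach: ΔP = f(L/D)(ρV²/2) = 0.03594·(50.4/0.237)·(1260·4.443²/2) = 0.03594·212.7·1.244e+04 = 9.504e+04 Pa.
Head loss h_f = ΔP/(ρg) = 9.504e+04/(1260·9.81) = 7.69 m.

h_f ≈ 7.69 m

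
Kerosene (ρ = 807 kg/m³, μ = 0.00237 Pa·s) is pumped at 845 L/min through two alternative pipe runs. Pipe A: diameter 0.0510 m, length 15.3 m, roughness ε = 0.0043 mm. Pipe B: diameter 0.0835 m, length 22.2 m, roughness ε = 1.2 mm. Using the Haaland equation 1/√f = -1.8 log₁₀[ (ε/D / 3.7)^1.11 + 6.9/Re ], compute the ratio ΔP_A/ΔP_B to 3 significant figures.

ΔP_A/ΔP_B ≈ 3.26

Pipe A: V = Q/A = 0.01408/0.002043 = 6.894 m/s; Re = 1.197e+05; ε/D = 8.43e-05; Haaland → f = 0.01759; ΔP_A = f(L/D)(ρV²/2) = 1.012e+05 Pa.
Pipe B: V = Q/A = 0.01408/0.005476 = 2.572 m/s; Re = 7.312e+04; ε/D = 0.0144; Haaland → f = 0.04372; ΔP_B = f(L/D)(ρV²/2) = 3.102e+04 Pa.
ΔP_A/ΔP_B = 1.012e+05/3.102e+04 = 3.26.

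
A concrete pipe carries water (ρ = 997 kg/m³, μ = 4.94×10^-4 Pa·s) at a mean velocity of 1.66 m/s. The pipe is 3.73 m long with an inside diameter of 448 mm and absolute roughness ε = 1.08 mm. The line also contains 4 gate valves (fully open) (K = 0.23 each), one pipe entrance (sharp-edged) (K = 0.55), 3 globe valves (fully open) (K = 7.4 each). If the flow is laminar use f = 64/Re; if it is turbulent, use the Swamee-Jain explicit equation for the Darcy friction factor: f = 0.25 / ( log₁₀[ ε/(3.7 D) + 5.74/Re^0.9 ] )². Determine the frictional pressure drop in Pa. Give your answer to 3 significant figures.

Reynolds number Re = ρVD/μ = 997 · 1.66 · 0.448 / 0.000494 = 1.501e+06.
Re > 4000 → turbulent. Relative roughness ε/D = 0.00108/0.448 = 0.00241. Swamee-Jain: f = 0.25/(log₁₀[0.00241/3.7 + 5.74/1.501e+06^0.9])² = 0.25/(log₁₀[0.000652 + 1.59e-05])² = 0.25/(-3.176)² = 0.02479.
Total minor-loss coefficient ΣK = 4·0.23 + 1·0.55 + 3·7.4 = 23.7.
ΔP = [f·L/D + ΣK]·(ρV²/2) = [0.02479·3.73/0.448 + 23.7]·(997·1.66²/2) = [0.2064 + 23.7]·1374 = 3.28e+04 Pa.

ΔP ≈ 32800 Pa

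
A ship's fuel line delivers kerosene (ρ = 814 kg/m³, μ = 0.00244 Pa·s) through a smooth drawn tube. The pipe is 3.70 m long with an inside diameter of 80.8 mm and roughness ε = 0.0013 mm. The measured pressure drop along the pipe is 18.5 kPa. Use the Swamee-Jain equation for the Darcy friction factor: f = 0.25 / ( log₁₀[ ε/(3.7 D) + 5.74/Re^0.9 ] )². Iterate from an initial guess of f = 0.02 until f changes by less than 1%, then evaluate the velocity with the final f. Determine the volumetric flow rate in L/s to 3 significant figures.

Q ≈ 41.1 L/s

Rearranging Darcy-Weisbach: V = √(2·ΔP·D/(f·L·ρ)). With ε/D = 1.3e-06/0.0808 = 1.61e-05, iterate starting from f = 0.02:
  f = 0.02 → V = √(2·1.85e+04·0.0808/(0.02·3.7·814)) = 7.045 m/s; Re = ρVD/μ = 1.899e+05; f → 0.01583
  f = 0.01583 → V = 7.918 m/s; Re = 2.134e+05; f → 0.01549
  f = 0.01549 → V = 8.005 m/s; Re = 2.158e+05; f → 0.01546
Converged (Δf/f < 1%). With the final f = 0.01546: V = √(2·1.85e+04·0.0808/(0.01546·3.7·814)) = 8.013 m/s.
Q = V·A = 8.013·(π/4·0.0808²) = 0.04109 m³/s = 41.1 L/s.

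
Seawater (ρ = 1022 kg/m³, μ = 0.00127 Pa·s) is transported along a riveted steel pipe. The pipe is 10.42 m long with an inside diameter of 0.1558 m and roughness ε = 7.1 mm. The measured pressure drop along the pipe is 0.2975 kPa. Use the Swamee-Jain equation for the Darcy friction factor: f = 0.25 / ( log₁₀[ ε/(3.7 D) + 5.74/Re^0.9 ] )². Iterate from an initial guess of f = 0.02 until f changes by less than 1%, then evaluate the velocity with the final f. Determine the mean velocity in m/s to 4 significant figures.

V ≈ 0.3539 m/s

Rearranging Darcy-Weisbach: V = √(2·ΔP·D/(f·L·ρ)). With ε/D = 0.0071/0.1558 = 0.0456, iterate starting from f = 0.02:
  f = 0.02 → V = √(2·297.5·0.1558/(0.02·10.42·1022)) = 0.6597 m/s; Re = ρVD/μ = 8.271e+04; f → 0.06911
  f = 0.06911 → V = 0.3549 m/s; Re = 4.45e+04; f → 0.06951
Converged (Δf/f < 1%). With the final f = 0.06951: V = √(2·297.5·0.1558/(0.06951·10.42·1022)) = 0.3539 m/s.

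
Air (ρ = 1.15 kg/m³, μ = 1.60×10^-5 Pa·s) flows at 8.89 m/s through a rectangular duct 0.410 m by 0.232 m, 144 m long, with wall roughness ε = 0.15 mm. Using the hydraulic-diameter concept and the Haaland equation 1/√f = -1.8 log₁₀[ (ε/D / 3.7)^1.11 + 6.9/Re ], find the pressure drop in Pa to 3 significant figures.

Hydraulic diameter D_h = 4A/P = 4·(0.41·0.232)/(2·(0.41+0.232)) = 0.3805/1.284 = 0.2963 m.
Re = ρVD_h/μ = 1.15·8.89·0.2963/1.6e-05 = 1.893e+05.
ε/D_h = 0.00015/0.2963 = 0.000506; Haaland gives 1/√f = -1.8 log₁₀[5.14e-05+3.64e-05] = 7.301, so f = 0.01876.
ΔP = f(L/D_h)(ρV²/2) = 0.01876·144/0.2963·45.44 = 414.3 Pa.

ΔP ≈ 414 Pa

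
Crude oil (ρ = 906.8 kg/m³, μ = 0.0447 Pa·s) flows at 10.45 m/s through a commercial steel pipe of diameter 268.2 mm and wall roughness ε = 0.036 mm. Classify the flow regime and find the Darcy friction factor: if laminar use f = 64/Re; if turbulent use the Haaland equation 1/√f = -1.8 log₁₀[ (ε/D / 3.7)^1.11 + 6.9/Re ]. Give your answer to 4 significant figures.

f ≈ 0.02055

Re = ρVD/μ = 906.8·10.45·0.2682/0.0447 = 5.686e+04.
Re > 4000 → turbulent. ε/D = 3.6e-05/0.2682 = 0.000134; Haaland: 1/√f = -1.8 log₁₀[1.18e-05 + 0.000121] = 6.976, so f = 0.02055.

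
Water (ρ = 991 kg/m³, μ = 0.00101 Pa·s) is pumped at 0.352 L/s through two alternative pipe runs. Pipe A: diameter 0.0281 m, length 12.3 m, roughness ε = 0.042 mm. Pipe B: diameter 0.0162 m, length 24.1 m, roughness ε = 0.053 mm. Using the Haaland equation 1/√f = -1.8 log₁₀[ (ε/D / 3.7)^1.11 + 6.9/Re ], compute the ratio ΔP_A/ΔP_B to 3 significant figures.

Pipe A: V = Q/A = 0.000352/0.0006202 = 0.5676 m/s; Re = 1.565e+04; ε/D = 0.00149; Haaland → f = 0.02989; ΔP_A = f(L/D)(ρV²/2) = 2089 Pa.
Pipe B: V = Q/A = 0.000352/0.0002061 = 1.708 m/s; Re = 2.715e+04; ε/D = 0.00327; Haaland → f = 0.03054; ΔP_B = f(L/D)(ρV²/2) = 6.565e+04 Pa.
ΔP_A/ΔP_B = 2089/6.565e+04 = 0.0318.

ΔP_A/ΔP_B ≈ 0.0318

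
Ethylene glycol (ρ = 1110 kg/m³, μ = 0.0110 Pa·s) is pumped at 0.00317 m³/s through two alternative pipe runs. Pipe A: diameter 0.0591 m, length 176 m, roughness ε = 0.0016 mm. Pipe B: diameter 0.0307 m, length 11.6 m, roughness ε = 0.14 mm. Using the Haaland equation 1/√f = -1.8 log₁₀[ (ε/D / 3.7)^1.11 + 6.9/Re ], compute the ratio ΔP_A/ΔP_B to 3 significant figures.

ΔP_A/ΔP_B ≈ 0.557

Pipe A: V = Q/A = 0.00317/0.002743 = 1.156 m/s; Re = 6891; ε/D = 2.71e-05; Haaland → f = 0.03433; ΔP_A = f(L/D)(ρV²/2) = 7.576e+04 Pa.
Pipe B: V = Q/A = 0.00317/0.0007402 = 4.282 m/s; Re = 1.327e+04; ε/D = 0.00456; Haaland → f = 0.03535; ΔP_B = f(L/D)(ρV²/2) = 1.36e+05 Pa.
ΔP_A/ΔP_B = 7.576e+04/1.36e+05 = 0.557.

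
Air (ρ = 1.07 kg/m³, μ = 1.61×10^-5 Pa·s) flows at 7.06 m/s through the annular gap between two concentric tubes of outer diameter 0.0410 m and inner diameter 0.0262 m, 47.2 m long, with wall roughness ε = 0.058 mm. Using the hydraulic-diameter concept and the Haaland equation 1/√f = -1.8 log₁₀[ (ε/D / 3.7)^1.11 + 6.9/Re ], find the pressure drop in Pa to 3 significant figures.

Hydraulic diameter D_h = 4A/P = D_o - D_i = 0.041 - 0.0262 = 0.0148 m.
Re = ρVD_h/μ = 1.07·7.06·0.0148/1.61e-05 = 6944.
ε/D_h = 5.8e-05/0.0148 = 0.00392; Haaland gives 1/√f = -1.8 log₁₀[0.000499+0.000994] = 5.087, so f = 0.03864.
ΔP = f(L/D_h)(ρV²/2) = 0.03864·47.2/0.0148·26.67 = 3286 Pa.

ΔP ≈ 3290 Pa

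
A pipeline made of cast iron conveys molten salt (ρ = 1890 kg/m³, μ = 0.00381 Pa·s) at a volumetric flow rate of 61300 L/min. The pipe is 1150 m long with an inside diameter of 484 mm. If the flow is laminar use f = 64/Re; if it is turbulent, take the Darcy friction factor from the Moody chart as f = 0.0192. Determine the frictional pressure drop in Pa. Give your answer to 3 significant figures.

Q = 61300 L/min = 61300/60000 = 1.022 m³/s.
Cross-sectional area A = πD²/4 = π(0.484)²/4 = 0.184 m²; mean velocity V = Q/A = 1.022/0.184 = 5.553 m/s.
Reynolds number Re = ρVD/μ = 1890 · 5.553 · 0.484 / 0.00381 = 1.333e+06.
Re > 4000 → turbulent; use the Moody-chart value f = 0.0192.
Darcy-Weisbach: ΔP = f(L/D)(ρV²/2) = 0.0192·(1150/0.484)·(1890·5.553²/2) = 0.0192·2376·2.914e+04 = 1.329e+06 Pa.

ΔP ≈ 1.33×10^6 Pa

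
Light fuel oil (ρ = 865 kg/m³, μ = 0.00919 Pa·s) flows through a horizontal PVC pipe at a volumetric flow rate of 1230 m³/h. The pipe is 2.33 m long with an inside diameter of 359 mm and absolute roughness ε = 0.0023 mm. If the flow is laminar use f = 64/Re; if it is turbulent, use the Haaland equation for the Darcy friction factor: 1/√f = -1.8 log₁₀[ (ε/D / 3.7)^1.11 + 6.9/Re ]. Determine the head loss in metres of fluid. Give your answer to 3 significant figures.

Q = 1230 m³/h = 1230/3600 = 0.3417 m³/s.
Cross-sectional area A = πD²/4 = π(0.359)²/4 = 0.1012 m²; mean velocity V = Q/A = 0.3417/0.1012 = 3.375 m/s.
Reynolds number Re = ρVD/μ = 865 · 3.375 · 0.359 / 0.00919 = 1.141e+05.
Re > 4000 → turbulent. Relative roughness ε/D = 2.3e-06/0.359 = 6.41e-06. Haaland: 1/√f = -1.8 log₁₀[(6.41e-06/3.7)^1.11 + 6.9/1.141e+05] = -1.8 log₁₀[4.02e-07 + 6.05e-05] = 7.588, so f = 0.01737.
Darcy-Weisbach: ΔP = f(L/D)(ρV²/2) = 0.01737·(2.33/0.359)·(865·3.375²/2) = 0.01737·6.49·4928 = 555.5 Pa.
Head loss h_f = ΔP/(ρg) = 555.5/(865·9.81) = 0.0655 m.

h_f ≈ 0.0655 m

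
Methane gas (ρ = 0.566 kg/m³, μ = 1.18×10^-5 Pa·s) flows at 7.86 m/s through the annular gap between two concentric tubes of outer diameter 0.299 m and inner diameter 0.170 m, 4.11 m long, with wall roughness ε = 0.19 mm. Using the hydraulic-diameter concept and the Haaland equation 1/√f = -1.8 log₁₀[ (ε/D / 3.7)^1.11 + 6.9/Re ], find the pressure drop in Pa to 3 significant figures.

ΔP ≈ 14.0 Pa

Hydraulic diameter D_h = 4A/P = D_o - D_i = 0.299 - 0.17 = 0.129 m.
Re = ρVD_h/μ = 0.566·7.86·0.129/1.18e-05 = 4.863e+04.
ε/D_h = 0.00019/0.129 = 0.00147; Haaland gives 1/√f = -1.8 log₁₀[0.000168+0.000142] = 6.315, so f = 0.02507.
ΔP = f(L/D_h)(ρV²/2) = 0.02507·4.11/0.129·17.48 = 13.97 Pa.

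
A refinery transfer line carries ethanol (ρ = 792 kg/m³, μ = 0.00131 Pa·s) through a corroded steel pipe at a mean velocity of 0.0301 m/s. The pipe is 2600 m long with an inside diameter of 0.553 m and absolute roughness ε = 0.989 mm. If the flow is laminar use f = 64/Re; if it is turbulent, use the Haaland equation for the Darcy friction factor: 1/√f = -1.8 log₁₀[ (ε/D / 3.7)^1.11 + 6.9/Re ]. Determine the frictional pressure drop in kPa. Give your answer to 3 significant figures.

Reynolds number Re = ρVD/μ = 792 · 0.0301 · 0.553 / 0.00131 = 1.006e+04.
Re > 4000 → turbulent. Relative roughness ε/D = 0.000989/0.553 = 0.00179. Haaland: 1/√f = -1.8 log₁₀[(0.00179/3.7)^1.11 + 6.9/1.006e+04] = -1.8 log₁₀[0.000209 + 0.000686] = 5.487, so f = 0.03321.
Darcy-Weisbach: ΔP = f(L/D)(ρV²/2) = 0.03321·(2600/0.553)·(792·0.0301²/2) = 0.03321·4702·0.3588 = 56.02 Pa.
ΔP = 56.02 Pa = 0.0560 kPa.

ΔP ≈ 0.0560 kPa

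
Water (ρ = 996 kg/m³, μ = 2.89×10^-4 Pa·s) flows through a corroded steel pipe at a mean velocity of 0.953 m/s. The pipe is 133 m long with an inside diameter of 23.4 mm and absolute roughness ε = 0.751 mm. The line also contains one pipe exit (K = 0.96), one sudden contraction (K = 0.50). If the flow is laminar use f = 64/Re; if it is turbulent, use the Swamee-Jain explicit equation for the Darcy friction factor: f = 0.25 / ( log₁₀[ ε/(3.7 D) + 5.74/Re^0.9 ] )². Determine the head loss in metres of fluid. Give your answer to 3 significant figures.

h_f ≈ 15.7 m

Reynolds number Re = ρVD/μ = 996 · 0.953 · 0.0234 / 0.000289 = 7.685e+04.
Re > 4000 → turbulent. Relative roughness ε/D = 0.000751/0.0234 = 0.0321. Swamee-Jain: f = 0.25/(log₁₀[0.0321/3.7 + 5.74/7.685e+04^0.9])² = 0.25/(log₁₀[0.00867 + 0.00023])² = 0.25/(-2.05)² = 0.05946.
Total minor-loss coefficient ΣK = 1·0.96 + 1·0.5 = 1.46.
ΔP = [f·L/D + ΣK]·(ρV²/2) = [0.05946·133/0.0234 + 1.46]·(996·0.953²/2) = [338 + 1.46]·452.3 = 1.535e+05 Pa.
Head loss h_f = ΔP/(ρg) = 1.535e+05/(996·9.81) = 15.7 m.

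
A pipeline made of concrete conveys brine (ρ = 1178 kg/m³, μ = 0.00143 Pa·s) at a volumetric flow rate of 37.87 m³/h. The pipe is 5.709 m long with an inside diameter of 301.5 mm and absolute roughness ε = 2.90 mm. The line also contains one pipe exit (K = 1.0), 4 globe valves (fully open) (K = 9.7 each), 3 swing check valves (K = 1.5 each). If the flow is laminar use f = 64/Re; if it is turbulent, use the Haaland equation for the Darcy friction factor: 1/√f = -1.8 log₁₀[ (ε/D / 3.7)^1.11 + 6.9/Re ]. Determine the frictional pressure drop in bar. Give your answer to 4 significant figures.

ΔP ≈ 0.005759 bar

Q = 37.87 m³/h = 37.87/3600 = 0.01052 m³/s.
Cross-sectional area A = πD²/4 = π(0.3015)²/4 = 0.07139 m²; mean velocity V = Q/A = 0.01052/0.07139 = 0.1473 m/s.
Reynolds number Re = ρVD/μ = 1178 · 0.1473 · 0.3015 / 0.00143 = 3.66e+04.
Re > 4000 → turbulent. Relative roughness ε/D = 0.0029/0.3015 = 0.00962. Haaland: 1/√f = -1.8 log₁₀[(0.00962/3.7)^1.11 + 6.9/3.66e+04] = -1.8 log₁₀[0.00135 + 0.000189] = 5.063, so f = 0.03901.
Total minor-loss coefficient ΣK = 1·1 + 4·9.7 + 3·1.5 = 44.3.
ΔP = [f·L/D + ΣK]·(ρV²/2) = [0.03901·5.709/0.3015 + 44.3]·(1178·0.1473²/2) = [0.7387 + 44.3]·12.79 = 575.9 Pa.
ΔP = 575.9 Pa = 0.005759 bar.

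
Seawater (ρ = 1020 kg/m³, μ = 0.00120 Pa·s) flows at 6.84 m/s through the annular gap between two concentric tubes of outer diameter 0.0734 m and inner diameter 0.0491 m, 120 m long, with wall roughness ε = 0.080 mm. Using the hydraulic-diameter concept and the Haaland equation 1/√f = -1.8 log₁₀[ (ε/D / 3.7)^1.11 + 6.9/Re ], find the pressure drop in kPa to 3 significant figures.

Hydraulic diameter D_h = 4A/P = D_o - D_i = 0.0734 - 0.0491 = 0.0243 m.
Re = ρVD_h/μ = 1020·6.84·0.0243/0.0012 = 1.413e+05.
ε/D_h = 8e-05/0.0243 = 0.00329; Haaland gives 1/√f = -1.8 log₁₀[0.000411+4.88e-05] = 6.008, so f = 0.02771.
ΔP = f(L/D_h)(ρV²/2) = 0.02771·120/0.0243·2.386e+04 = 3.265e+06 Pa.
ΔP = 3260 kPa.

ΔP ≈ 3260 kPa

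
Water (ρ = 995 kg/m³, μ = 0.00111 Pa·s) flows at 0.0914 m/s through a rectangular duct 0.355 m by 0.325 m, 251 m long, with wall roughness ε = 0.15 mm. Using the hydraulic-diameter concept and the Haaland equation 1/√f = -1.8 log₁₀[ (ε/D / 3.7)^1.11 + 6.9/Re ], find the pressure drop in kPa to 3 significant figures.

Hydraulic diameter D_h = 4A/P = 4·(0.355·0.325)/(2·(0.355+0.325)) = 0.4615/1.36 = 0.3393 m.
Re = ρVD_h/μ = 995·0.0914·0.3393/0.00111 = 2.78e+04.
ε/D_h = 0.00015/0.3393 = 0.000442; Haaland gives 1/√f = -1.8 log₁₀[4.42e-05+0.000248] = 6.361, so f = 0.02471.
ΔP = f(L/D_h)(ρV²/2) = 0.02471·251/0.3393·4.156 = 75.97 Pa.
ΔP = 0.0760 kPa.

ΔP ≈ 0.0760 kPa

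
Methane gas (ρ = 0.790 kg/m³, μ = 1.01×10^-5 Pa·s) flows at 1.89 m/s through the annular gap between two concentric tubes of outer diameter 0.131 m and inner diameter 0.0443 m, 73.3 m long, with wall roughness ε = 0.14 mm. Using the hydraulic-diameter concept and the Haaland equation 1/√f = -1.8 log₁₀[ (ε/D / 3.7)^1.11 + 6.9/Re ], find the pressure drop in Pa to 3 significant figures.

Hydraulic diameter D_h = 4A/P = D_o - D_i = 0.131 - 0.0443 = 0.0867 m.
Re = ρVD_h/μ = 0.79·1.89·0.0867/1.01e-05 = 1.282e+04.
ε/D_h = 0.00014/0.0867 = 0.00161; Haaland gives 1/√f = -1.8 log₁₀[0.000186+0.000538] = 5.652, so f = 0.03131.
ΔP = f(L/D_h)(ρV²/2) = 0.03131·73.3/0.0867·1.411 = 37.35 Pa.

ΔP ≈ 37.3 Pa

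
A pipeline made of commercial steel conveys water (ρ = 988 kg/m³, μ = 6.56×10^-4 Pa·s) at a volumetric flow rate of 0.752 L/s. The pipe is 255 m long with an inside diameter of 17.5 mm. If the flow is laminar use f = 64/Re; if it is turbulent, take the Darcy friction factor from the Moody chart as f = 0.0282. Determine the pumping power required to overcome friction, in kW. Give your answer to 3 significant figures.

Q = 0.752 L/s = 0.752/1000 = 0.000752 m³/s.
Cross-sectional area A = πD²/4 = π(0.0175)²/4 = 0.0002405 m²; mean velocity V = Q/A = 0.000752/0.0002405 = 3.126 m/s.
Reynolds number Re = ρVD/μ = 988 · 3.126 · 0.0175 / 0.000656 = 8.24e+04.
Re > 4000 → turbulent; use the Moody-chart value f = 0.0282.
Darcy-Weisbach: ΔP = f(L/D)(ρV²/2) = 0.0282·(255/0.0175)·(988·3.126²/2) = 0.0282·1.457e+04·4829 = 1.984e+06 Pa.
Pumping power P = QΔP = 0.000752·1.984e+06 = 1492 W = 1.49 kW.

P ≈ 1.49 kW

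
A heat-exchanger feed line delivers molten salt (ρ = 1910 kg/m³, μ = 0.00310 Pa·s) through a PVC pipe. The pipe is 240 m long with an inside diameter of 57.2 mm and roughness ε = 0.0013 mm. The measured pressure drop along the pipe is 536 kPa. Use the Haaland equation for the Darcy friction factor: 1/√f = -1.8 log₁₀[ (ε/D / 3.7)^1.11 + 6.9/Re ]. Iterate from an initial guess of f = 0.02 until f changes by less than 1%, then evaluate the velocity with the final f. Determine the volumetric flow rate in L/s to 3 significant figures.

Q ≈ 6.99 L/s

Rearranging Darcy-Weisbach: V = √(2·ΔP·D/(f·L·ρ)). With ε/D = 1.3e-06/0.0572 = 2.27e-05, iterate starting from f = 0.02:
  f = 0.02 → V = √(2·5.36e+05·0.0572/(0.02·240·1910)) = 2.586 m/s; Re = ρVD/μ = 9.114e+04; f → 0.01826
  f = 0.01826 → V = 2.707 m/s; Re = 9.539e+04; f → 0.01809
Converged (Δf/f < 1%). With the final f = 0.01809: V = √(2·5.36e+05·0.0572/(0.01809·240·1910)) = 2.72 m/s.
Q = V·A = 2.72·(π/4·0.0572²) = 0.006988 m³/s = 6.99 L/s.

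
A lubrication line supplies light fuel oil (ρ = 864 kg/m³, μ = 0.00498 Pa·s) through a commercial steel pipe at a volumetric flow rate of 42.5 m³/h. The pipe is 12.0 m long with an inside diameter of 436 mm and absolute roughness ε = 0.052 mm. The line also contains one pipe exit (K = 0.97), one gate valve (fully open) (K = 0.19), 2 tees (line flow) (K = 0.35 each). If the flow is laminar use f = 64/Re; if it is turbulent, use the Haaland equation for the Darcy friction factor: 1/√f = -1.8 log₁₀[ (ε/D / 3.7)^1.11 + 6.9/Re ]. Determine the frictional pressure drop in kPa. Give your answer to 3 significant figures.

Q = 42.5 m³/h = 42.5/3600 = 0.01181 m³/s.
Cross-sectional area A = πD²/4 = π(0.436)²/4 = 0.1493 m²; mean velocity V = Q/A = 0.01181/0.1493 = 0.07907 m/s.
Reynolds number Re = ρVD/μ = 864 · 0.07907 · 0.436 / 0.00498 = 5981.
Re > 4000 → turbulent. Relative roughness ε/D = 5.2e-05/0.436 = 0.000119. Haaland: 1/√f = -1.8 log₁₀[(0.000119/3.7)^1.11 + 6.9/5981] = -1.8 log₁₀[1.03e-05 + 0.00115] = 5.281, so f = 0.03585.
Total minor-loss coefficient ΣK = 1·0.97 + 1·0.19 + 2·0.35 = 1.86.
ΔP = [f·L/D + ΣK]·(ρV²/2) = [0.03585·12/0.436 + 1.86]·(864·0.07907²/2) = [0.9868 + 1.86]·2.701 = 7.689 Pa.
ΔP = 7.689 Pa = 0.00769 kPa.

ΔP ≈ 0.00769 kPa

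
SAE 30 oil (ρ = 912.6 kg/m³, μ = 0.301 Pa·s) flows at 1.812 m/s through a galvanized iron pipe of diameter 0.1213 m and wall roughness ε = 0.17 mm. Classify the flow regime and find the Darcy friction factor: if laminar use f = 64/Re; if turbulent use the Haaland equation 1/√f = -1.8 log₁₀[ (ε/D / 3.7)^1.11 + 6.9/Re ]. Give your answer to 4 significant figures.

f ≈ 0.09604

Re = ρVD/μ = 912.6·1.812·0.1213/0.301 = 666.4.
Re < 2300 → laminar, so f = 64/Re = 0.09604 (roughness is irrelevant in laminar flow).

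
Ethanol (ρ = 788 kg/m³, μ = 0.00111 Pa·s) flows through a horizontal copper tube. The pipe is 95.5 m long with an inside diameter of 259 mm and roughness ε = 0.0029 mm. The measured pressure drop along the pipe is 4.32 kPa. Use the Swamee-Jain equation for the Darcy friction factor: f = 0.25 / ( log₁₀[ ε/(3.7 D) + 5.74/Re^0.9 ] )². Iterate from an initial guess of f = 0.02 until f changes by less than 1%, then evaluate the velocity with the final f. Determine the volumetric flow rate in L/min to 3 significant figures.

Q ≈ 4470 L/min

Rearranging Darcy-Weisbach: V = √(2·ΔP·D/(f·L·ρ)). With ε/D = 2.9e-06/0.259 = 1.12e-05, iterate starting from f = 0.02:
  f = 0.02 → V = √(2·4320·0.259/(0.02·95.5·788)) = 1.219 m/s; Re = ρVD/μ = 2.242e+05; f → 0.0153
  f = 0.0153 → V = 1.394 m/s; Re = 2.563e+05; f → 0.01493
  f = 0.01493 → V = 1.411 m/s; Re = 2.595e+05; f → 0.01489
Converged (Δf/f < 1%). With the final f = 0.01489: V = √(2·4320·0.259/(0.01489·95.5·788)) = 1.413 m/s.
Q = V·A = 1.413·(π/4·0.259²) = 0.07444 m³/s = 4470 L/min.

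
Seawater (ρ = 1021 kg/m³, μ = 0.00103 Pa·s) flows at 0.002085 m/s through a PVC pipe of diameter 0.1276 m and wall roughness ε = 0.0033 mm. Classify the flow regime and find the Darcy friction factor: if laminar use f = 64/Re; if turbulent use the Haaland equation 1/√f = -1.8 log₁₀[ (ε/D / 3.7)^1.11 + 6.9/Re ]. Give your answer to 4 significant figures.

f ≈ 0.2427

Re = ρVD/μ = 1021·0.002085·0.1276/0.00103 = 263.7.
Re < 2300 → laminar, so f = 64/Re = 0.2427 (roughness is irrelevant in laminar flow).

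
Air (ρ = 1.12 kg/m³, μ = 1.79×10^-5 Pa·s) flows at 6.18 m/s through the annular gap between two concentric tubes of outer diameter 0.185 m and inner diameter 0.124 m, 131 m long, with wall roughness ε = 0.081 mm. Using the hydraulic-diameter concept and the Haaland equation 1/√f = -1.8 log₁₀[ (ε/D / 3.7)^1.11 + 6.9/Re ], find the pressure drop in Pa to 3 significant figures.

ΔP ≈ 1260 Pa

Hydraulic diameter D_h = 4A/P = D_o - D_i = 0.185 - 0.124 = 0.061 m.
Re = ρVD_h/μ = 1.12·6.18·0.061/1.79e-05 = 2.359e+04.
ε/D_h = 8.1e-05/0.061 = 0.00133; Haaland gives 1/√f = -1.8 log₁₀[0.00015+0.000293] = 6.037, so f = 0.02744.
ΔP = f(L/D_h)(ρV²/2) = 0.02744·131/0.061·21.39 = 1260 Pa.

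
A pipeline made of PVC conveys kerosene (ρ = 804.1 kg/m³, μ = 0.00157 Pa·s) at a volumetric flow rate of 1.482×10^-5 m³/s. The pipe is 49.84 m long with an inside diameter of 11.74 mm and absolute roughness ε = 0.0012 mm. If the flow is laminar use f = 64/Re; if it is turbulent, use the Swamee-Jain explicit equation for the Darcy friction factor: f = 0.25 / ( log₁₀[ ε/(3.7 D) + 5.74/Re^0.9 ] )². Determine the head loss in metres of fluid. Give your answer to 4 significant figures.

Cross-sectional area A = πD²/4 = π(0.01174)²/4 = 0.0001082 m²; mean velocity V = Q/A = 1.482e-05/0.0001082 = 0.1369 m/s.
Reynolds number Re = ρVD/μ = 804.1 · 0.1369 · 0.01174 / 0.00157 = 823.2.
Re < 2300 → laminar flow, so f = 64/Re = 64/823.2 = 0.07775 (the turbulent correlation is not needed).
Darcy-Weisbach: ΔP = f(L/D)(ρV²/2) = 0.07775·(49.84/0.01174)·(804.1·0.1369²/2) = 0.07775·4245·7.536 = 2487 Pa.
Head loss h_f = ΔP/(ρg) = 2487/(804.1·9.81) = 0.3153 m.

h_f ≈ 0.3153 m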